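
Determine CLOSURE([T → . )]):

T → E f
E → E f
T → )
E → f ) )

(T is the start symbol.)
Start with: [T → . )]
The dot precedes the terminal ')', so nothing is added.

CLOSURE = { [T → . )] }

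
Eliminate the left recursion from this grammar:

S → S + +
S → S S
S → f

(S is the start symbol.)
S is directly left-recursive. The standard transformation for
  A → A α₁ | ... | A α_m | β₁ | ... | β_n
is
  A  → β₁ A' | ... | β_n A'
  A' → α₁ A' | ... | α_m A' | ε

S → f becomes S → f S'
S → S + + becomes S' → + + S'
S → S S becomes S' → S S'
Add S' → ε

Resulting grammar:
S → f S'
S' → + + S'
S' → S S'
S' → ε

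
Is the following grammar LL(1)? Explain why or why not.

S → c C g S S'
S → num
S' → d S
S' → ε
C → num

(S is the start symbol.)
No. Predict set conflict for S': { 'd' }

A grammar is LL(1) if for each non-terminal N with multiple productions, the predict sets of those productions are pairwise disjoint, where PREDICT(N → α) = (FIRST(α) \ {ε}) ∪ (FOLLOW(N) if α ⇒* ε).

Relevant sets:
  FOLLOW(S') = { $, 'd' }

For S:
  PREDICT(S → c C g S S') = { 'c' }
  PREDICT(S → num) = { 'num' }
For S':
  PREDICT(S' → d S) = { 'd' }
  PREDICT(S' → ε) = { $, 'd' }
C has a single production, so nothing to check there.

Conflict found: Predict set conflict for S': { 'd' }
The grammar is NOT LL(1).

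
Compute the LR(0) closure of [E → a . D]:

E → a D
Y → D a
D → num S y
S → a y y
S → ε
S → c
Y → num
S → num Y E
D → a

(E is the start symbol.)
To compute CLOSURE, for each item [A → α.Bβ] where B is a non-terminal, add [B → .γ] for all productions B → γ; repeat for the newly added items until nothing changes.

Start with: [E → a . D]
  [E → a . D] has the dot before D: add [D → . num S y], [D → . a]
No further items can be added.

CLOSURE = { [D → . a], [D → . num S y], [E → a . D] }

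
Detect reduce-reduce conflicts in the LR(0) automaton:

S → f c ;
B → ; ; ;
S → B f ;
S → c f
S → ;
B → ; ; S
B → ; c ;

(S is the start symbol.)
Yes — I14: [B → ; ; ; .] vs [S → ; .]

Augment with S' → S and build the canonical LR(0) collection (I0 = CLOSURE({[S' → . S]}), then GOTO on every symbol after a dot until no new states appear). It has 16 states:
  I0: { [B → . ; ; ;], [B → . ; ; S], [B → . ; c ;], [S → . ;], [S → . B f ;], [S → . c f], [S → . f c ;], [S' → . S] }  — shift
  I1: { [B → ; . ; ;], [B → ; . ; S], [B → ; . c ;], [S → ; .] }  — shift, reduce
  I2: { [S → B . f ;] }  — shift
  I3: { [S' → S .] }  — accept
  I4: { [S → c . f] }  — shift
  I5: { [S → f . c ;] }  — shift
  I6: { [S → f c . ;] }  — shift
  I7: { [S → f c ; .] }  — reduce
  I8: { [S → c f .] }  — reduce
  I9: { [S → B f . ;] }  — shift
  I10: { [S → B f ; .] }  — reduce
  I11: { [B → . ; ; ;], [B → . ; ; S], [B → . ; c ;], [B → ; ; . ;], [B → ; ; . S], [S → . ;], [S → . B f ;], [S → . c f], [S → . f c ;] }  — shift
  I12: { [B → ; c . ;] }  — shift
  I13: { [B → ; c ; .] }  — reduce
  I14: { [B → ; . ; ;], [B → ; . ; S], [B → ; . c ;], [B → ; ; ; .], [S → ; .] }  — shift, 2 reduces
  I15: { [B → ; ; S .] }  — reduce

I14 contains complete items [B → ; ; ; .], [S → ; .] — reduce-reduce conflict.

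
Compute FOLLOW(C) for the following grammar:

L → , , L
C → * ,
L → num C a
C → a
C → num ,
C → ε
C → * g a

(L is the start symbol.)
{ 'a' }

In L → num C a: C is followed by a, add FIRST(a) \ {ε} = { 'a' }

Taking the union: FOLLOW(C) = { 'a' }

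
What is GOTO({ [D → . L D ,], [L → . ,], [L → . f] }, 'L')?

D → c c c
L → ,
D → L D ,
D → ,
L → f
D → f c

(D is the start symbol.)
{ [D → . ,], [D → . L D ,], [D → . c c c], [D → . f c], [D → L . D ,], [L → . ,], [L → . f] }

GOTO(I, 'L') = CLOSURE({ [A → αX.β] : [A → α.Xβ] ∈ I, X = 'L' })

Items with dot before 'L', with the dot advanced:
  [D → . L D ,] → [D → L . D ,]
Closure of the advanced items:
  [D → L . D ,] has the dot before D: add [D → . c c c], [D → . L D ,], [D → . ,], [D → . f c]
  [D → . L D ,] has the dot before L: add [L → . ,], [L → . f]

GOTO = { [D → . ,], [D → . L D ,], [D → . c c c], [D → . f c], [D → L . D ,], [L → . ,], [L → . f] }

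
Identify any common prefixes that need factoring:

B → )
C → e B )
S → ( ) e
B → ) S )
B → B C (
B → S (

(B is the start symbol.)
Left-factoring is needed when two productions for the same non-terminal
share a common prefix on the right-hand side.

Productions for B:
  B → )
  B → ) S )
  B → B C (
  B → S (

Found common prefix ')' in productions for B

Answer: Yes, B has productions with common prefix ')'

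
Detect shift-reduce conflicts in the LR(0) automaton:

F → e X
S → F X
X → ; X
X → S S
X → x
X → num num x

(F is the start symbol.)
No shift-reduce conflicts

A shift-reduce conflict occurs when an LR(0) state has both:
  - a complete (reduce) item [A → α .] (dot at the end), and
  - a shift item [B → β . c γ] (dot before a terminal).

Augment with F' → F and build the canonical LR(0) collection (I0 = CLOSURE({[F' → . F]}), then GOTO on every symbol after a dot until no new states appear). It has 14 states:
  I0: { [F → . e X], [F' → . F] }  — shift
  I1: { [F' → F .] }  — accept
  I2: { [F → . e X], [F → e . X], [S → . F X], [X → . ; X], [X → . S S], [X → . num num x], [X → . x] }  — shift
  I3: { [F → . e X], [S → . F X], [X → . ; X], [X → . S S], [X → . num num x], [X → . x], [X → ; . X] }  — shift
  I4: { [F → . e X], [S → . F X], [S → F . X], [X → . ; X], [X → . S S], [X → . num num x], [X → . x] }  — shift
  I5: { [F → . e X], [S → . F X], [X → S . S] }  — shift
  I6: { [F → e X .] }  — reduce
  I7: { [X → num . num x] }  — shift
  I8: { [X → x .] }  — reduce
  I9: { [X → num num . x] }  — shift
  I10: { [X → num num x .] }  — reduce
  I11: { [X → S S .] }  — reduce
  I12: { [S → F X .] }  — reduce
  I13: { [X → ; X .] }  — reduce

No state contains both a complete item and a shift item.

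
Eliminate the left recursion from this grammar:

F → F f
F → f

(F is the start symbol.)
F → f F'
F' → f F'
F' → ε

F is directly left-recursive. The standard transformation for
  A → A α₁ | ... | A α_m | β₁ | ... | β_n
is
  A  → β₁ A' | ... | β_n A'
  A' → α₁ A' | ... | α_m A' | ε

F → f becomes F → f F'
F → F f becomes F' → f F'
Add F' → ε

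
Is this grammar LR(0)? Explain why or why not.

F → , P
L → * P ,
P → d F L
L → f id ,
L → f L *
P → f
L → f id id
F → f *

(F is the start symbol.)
Yes, the grammar is LR(0)

A grammar is LR(0) if no state in the canonical LR(0) collection has:
  - both a shift item (dot before a terminal) and a complete item (shift-reduce conflict), or
  - two or more complete items (reduce-reduce conflict; the accept item [F' → F .] counts as a complete item here).

Augment with F' → F and build the canonical LR(0) collection (I0 = CLOSURE({[F' → . F]}), then GOTO on every symbol after a dot until no new states appear). It has 19 states:
  I0: { [F → . , P], [F → . f *], [F' → . F] }  — shift
  I1: { [F → , . P], [P → . d F L], [P → . f] }  — shift
  I2: { [F' → F .] }  — accept
  I3: { [F → f . *] }  — shift
  I4: { [F → f * .] }  — reduce
  I5: { [F → , P .] }  — reduce
  I6: { [F → . , P], [F → . f *], [P → d . F L] }  — shift
  I7: { [P → f .] }  — reduce
  I8: { [L → . * P ,], [L → . f L *], [L → . f id ,], [L → . f id id], [P → d F . L] }  — shift
  I9: { [L → * . P ,], [P → . d F L], [P → . f] }  — shift
  I10: { [P → d F L .] }  — reduce
  I11: { [L → . * P ,], [L → . f L *], [L → . f id ,], [L → . f id id], [L → f . L *], [L → f . id ,], [L → f . id id] }  — shift
  I12: { [L → f L . *] }  — shift
  I13: { [L → f id . ,], [L → f id . id] }  — shift
  I14: { [L → f id , .] }  — reduce
  I15: { [L → f id id .] }  — reduce
  I16: { [L → f L * .] }  — reduce
  I17: { [L → * P . ,] }  — shift
  I18: { [L → * P , .] }  — reduce

Every state is either a pure shift/goto state or contains exactly one complete item and nothing to shift — no conflicts. The grammar is LR(0).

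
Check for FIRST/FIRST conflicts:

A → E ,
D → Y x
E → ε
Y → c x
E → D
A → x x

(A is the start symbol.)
A FIRST/FIRST conflict occurs when two productions N → α and N → β for the same non-terminal have FIRST(α) ∩ FIRST(β) ≠ ∅ (with ε ∈ FIRST of a nullable right-hand side, so two nullable alternatives also conflict).

FIRST sets of the non-terminals at (or reachable through a nullable prefix from) the front of some alternative:
  FIRST(E) = { 'c', ε }
  FIRST(D) = { 'c' }

Productions for A:
  A → E ,: FIRST = { ',', 'c' }
  A → x x: FIRST = { 'x' }
Productions for E:
  E → ε: FIRST = { ε }
  E → D: FIRST = { 'c' }
D, Y have only one production, so no FIRST/FIRST conflict is possible there.

All alternatives of each non-terminal have pairwise disjoint FIRST sets.

Answer: No FIRST/FIRST conflicts.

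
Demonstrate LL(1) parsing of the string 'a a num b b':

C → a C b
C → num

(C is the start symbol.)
LL(1) parsing maintains a stack (initially the start symbol over $) and the input. At each step: if the stack top is a terminal, match it against the current input token; if it is a non-terminal N, replace it with the RHS of M[N, lookahead] (the unique production whose predict set contains the lookahead).

Stack is shown with the top on the left.

Stack      Input          Action
--------------------------------
C $        a a num b b $  output C → a C b
a C b $    a a num b b $  match 'a'
C b $      a num b b $    output C → a C b
a C b b $  a num b b $    match 'a'
C b b $    num b b $      output C → num
num b b $  num b b $      match 'num'
b b $      b b $          match 'b'
b $        b $            match 'b'
$          $              accept

The string is accepted.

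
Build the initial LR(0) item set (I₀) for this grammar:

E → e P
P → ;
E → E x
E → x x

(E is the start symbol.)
First, augment the grammar with E' → E
I₀ = CLOSURE({ [E' → . E] }):
  [E' → . E] has the dot before E: add [E → . e P], [E → . E x], [E → . x x]
No further items can be added.

I₀ = { [E → . E x], [E → . e P], [E → . x x], [E' → . E] }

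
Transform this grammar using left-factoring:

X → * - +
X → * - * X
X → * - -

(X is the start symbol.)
X → * - X'
X' → +
X' → * X
X' → -

Left-factoring transforms A → αβ₁ | αβ₂ into A → αA' and A' → β₁ | β₂
(α is the longest common prefix among the alternatives). Repeat until
no nonterminal has two alternatives with a common prefix.

Round 1: X has alternatives sharing prefix '* -'. Introduce X': X → * - X'
  Add: X' → +
  Add: X' → * X
  Add: X' → -

No remaining common prefixes — done.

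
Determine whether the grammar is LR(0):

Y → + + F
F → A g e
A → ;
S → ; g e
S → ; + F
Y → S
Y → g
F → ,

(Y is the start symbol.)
Yes, the grammar is LR(0)

Augment with Y' → Y and build the canonical LR(0) collection (I0 = CLOSURE({[Y' → . Y]}), then GOTO on every symbol after a dot until no new states appear). It has 17 states:
  I0: { [S → . ; + F], [S → . ; g e], [Y → . + + F], [Y → . S], [Y → . g], [Y' → . Y] }  — shift
  I1: { [Y → + . + F] }  — shift
  I2: { [S → ; . + F], [S → ; . g e] }  — shift
  I3: { [Y → S .] }  — reduce
  I4: { [Y' → Y .] }  — accept
  I5: { [Y → g .] }  — reduce
  I6: { [A → . ;], [F → . ,], [F → . A g e], [S → ; + . F] }  — shift
  I7: { [S → ; g . e] }  — shift
  I8: { [S → ; g e .] }  — reduce
  I9: { [F → , .] }  — reduce
  I10: { [A → ; .] }  — reduce
  I11: { [F → A . g e] }  — shift
  I12: { [S → ; + F .] }  — reduce
  I13: { [F → A g . e] }  — shift
  I14: { [F → A g e .] }  — reduce
  I15: { [A → . ;], [F → . ,], [F → . A g e], [Y → + + . F] }  — shift
  I16: { [Y → + + F .] }  — reduce

Every state is either a pure shift/goto state or contains exactly one complete item and nothing to shift — no conflicts. The grammar is LR(0).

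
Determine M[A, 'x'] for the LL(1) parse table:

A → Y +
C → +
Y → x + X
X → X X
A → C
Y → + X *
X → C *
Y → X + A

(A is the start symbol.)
To find M[A, 'x'], we find productions for A where 'x' is in the predict set (PREDICT(N → α) = (FIRST(α) \ {ε}) ∪ (FOLLOW(N) if α ⇒* ε)).

Relevant sets:
  FIRST(Y) = { '+', 'x' }
  FIRST(C) = { '+' }

A → Y +: PREDICT = { '+', 'x' }
  'x' is in predict set, so this production goes in M[A, 'x']
A → C: PREDICT = { '+' }

M[A, 'x'] = A → Y +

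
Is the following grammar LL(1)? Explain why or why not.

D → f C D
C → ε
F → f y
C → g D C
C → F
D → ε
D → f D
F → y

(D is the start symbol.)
No. Predict set conflict for D: { 'f' }

A grammar is LL(1) if for each non-terminal N with multiple productions, the predict sets of those productions are pairwise disjoint, where PREDICT(N → α) = (FIRST(α) \ {ε}) ∪ (FOLLOW(N) if α ⇒* ε).

Relevant sets:
  FIRST(F) = { 'f', 'y' }
  FOLLOW(D) = { $, 'f', 'g', 'y' }
  FOLLOW(C) = { $, 'f', 'g', 'y' }

For D:
  PREDICT(D → f C D) = { 'f' }
  PREDICT(D → ε) = { $, 'f', 'g', 'y' }
  PREDICT(D → f D) = { 'f' }
For C:
  PREDICT(C → ε) = { $, 'f', 'g', 'y' }
  PREDICT(C → g D C) = { 'g' }
  PREDICT(C → F) = { 'f', 'y' }
For F:
  PREDICT(F → f y) = { 'f' }
  PREDICT(F → y) = { 'y' }

Conflict found: Predict set conflict for D: { 'f' }
The grammar is NOT LL(1).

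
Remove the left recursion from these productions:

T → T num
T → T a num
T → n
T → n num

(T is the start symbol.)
T is directly left-recursive. The standard transformation for
  A → A α₁ | ... | A α_m | β₁ | ... | β_n
is
  A  → β₁ A' | ... | β_n A'
  A' → α₁ A' | ... | α_m A' | ε

T → n becomes T → n T'
T → n num becomes T → n num T'
T → T num becomes T' → num T'
T → T a num becomes T' → a num T'
Add T' → ε

Resulting grammar:
T → n T'
T → n num T'
T' → num T'
T' → a num T'
T' → ε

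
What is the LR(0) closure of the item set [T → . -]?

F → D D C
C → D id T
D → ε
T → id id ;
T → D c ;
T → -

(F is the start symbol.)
{ [T → . -] }

To compute CLOSURE, for each item [A → α.Bβ] where B is a non-terminal, add [B → .γ] for all productions B → γ; repeat for the newly added items until nothing changes.

Start with: [T → . -]
The dot precedes the terminal '-', so nothing is added.

CLOSURE = { [T → . -] }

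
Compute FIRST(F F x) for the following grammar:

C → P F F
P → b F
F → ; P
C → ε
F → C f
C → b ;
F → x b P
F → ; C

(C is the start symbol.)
FIRST sets of the non-terminals involved (from the grammar, by fixed-point iteration):
  FIRST(F) = { ';', 'b', 'f', 'x' }

To compute FIRST(F F x), process the symbols left to right:
Symbol F is a non-terminal. Add FIRST(F) \ {ε} = { ';', 'b', 'f', 'x' }
F is not nullable (ε ∉ FIRST(F)), so stop here.
FIRST(F F x) = { ';', 'b', 'f', 'x' }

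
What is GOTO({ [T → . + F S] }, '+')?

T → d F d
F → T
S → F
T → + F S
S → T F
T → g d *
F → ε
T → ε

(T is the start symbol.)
GOTO(I, '+') = CLOSURE({ [A → αX.β] : [A → α.Xβ] ∈ I, X = '+' })

Items with dot before '+', with the dot advanced:
  [T → . + F S] → [T → + . F S]
Closure of the advanced items:
  [T → + . F S] has the dot before F: add [F → . T], [F → .]
  [F → . T] has the dot before T: add [T → . d F d], [T → . + F S], [T → . g d *], [T → .]

GOTO = { [F → . T], [F → .], [T → + . F S], [T → . + F S], [T → . d F d], [T → . g d *], [T → .] }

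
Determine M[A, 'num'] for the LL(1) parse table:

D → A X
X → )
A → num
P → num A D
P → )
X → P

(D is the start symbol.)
To find M[A, 'num'], we find productions for A where 'num' is in the predict set (PREDICT(N → α) = (FIRST(α) \ {ε}) ∪ (FOLLOW(N) if α ⇒* ε)).

A → num: PREDICT = { 'num' }
  'num' is in predict set, so this production goes in M[A, 'num']

M[A, 'num'] = A → num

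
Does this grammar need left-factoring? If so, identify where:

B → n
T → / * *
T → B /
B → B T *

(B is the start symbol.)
No, left-factoring is not needed

Left-factoring is needed when two productions for the same non-terminal
share a common prefix on the right-hand side.

Productions for B:
  B → n
  B → B T *
Productions for T:
  T → / * *
  T → B /

No common prefixes found.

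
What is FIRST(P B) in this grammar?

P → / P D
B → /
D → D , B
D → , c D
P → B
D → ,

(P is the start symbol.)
FIRST sets of the non-terminals involved (from the grammar, by fixed-point iteration):
  FIRST(P) = { '/' }

To compute FIRST(P B), process the symbols left to right:
Symbol P is a non-terminal. Add FIRST(P) \ {ε} = { '/' }
P is not nullable (ε ∉ FIRST(P)), so stop here.
FIRST(P B) = { '/' }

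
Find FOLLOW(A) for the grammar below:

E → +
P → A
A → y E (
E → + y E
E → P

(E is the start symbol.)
To compute FOLLOW(A), find every occurrence of A on a right-hand side N → α A β: add FIRST(β) \ {ε}, and if β is empty or nullable also add FOLLOW(N). Iterate to a fixed point.

In P → A: A is at the end, add FOLLOW(P)

The FOLLOW sets referred to above (computed the same way, to a fixed point):
  FOLLOW(P) = { $, '(' }

Taking the union: FOLLOW(A) = { $, '(' }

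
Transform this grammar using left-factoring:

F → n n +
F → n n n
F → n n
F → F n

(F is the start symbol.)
Left-factoring transforms A → αβ₁ | αβ₂ into A → αA' and A' → β₁ | β₂
(α is the longest common prefix among the alternatives). Repeat until
no nonterminal has two alternatives with a common prefix.

Round 1: F has alternatives sharing prefix 'n n'. Introduce F': F → n n F'
  Add: F' → +
  Add: F' → n
  Add: F' → ε

No remaining common prefixes — done.

Resulting grammar:
F → n n F'
F' → +
F' → n
F' → ε
F → F n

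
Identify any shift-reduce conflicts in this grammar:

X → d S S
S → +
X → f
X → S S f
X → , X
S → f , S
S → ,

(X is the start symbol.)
Yes — I2: [S → , .] vs [S → . +]; I6: [X → f .] vs [S → f . , S]

A shift-reduce conflict occurs when an LR(0) state has both:
  - a complete (reduce) item [A → α .] (dot at the end), and
  - a shift item [B → β . c γ] (dot before a terminal).

Augment with X' → X and build the canonical LR(0) collection (I0 = CLOSURE({[X' → . X]}), then GOTO on every symbol after a dot until no new states appear). It has 16 states:
  I0: { [S → . +], [S → . ,], [S → . f , S], [X → . , X], [X → . S S f], [X → . d S S], [X → . f], [X' → . X] }  — shift
  I1: { [S → + .] }  — reduce
  I2: { [S → , .], [S → . +], [S → . ,], [S → . f , S], [X → , . X], [X → . , X], [X → . S S f], [X → . d S S], [X → . f] }  — shift, reduce
  I3: { [S → . +], [S → . ,], [S → . f , S], [X → S . S f] }  — shift
  I4: { [X' → X .] }  — accept
  I5: { [S → . +], [S → . ,], [S → . f , S], [X → d . S S] }  — shift
  I6: { [S → f . , S], [X → f .] }  — shift, reduce
  I7: { [S → . +], [S → . ,], [S → . f , S], [S → f , . S] }  — shift
  I8: { [S → , .] }  — reduce
  I9: { [S → f , S .] }  — reduce
  I10: { [S → f . , S] }  — shift
  I11: { [S → . +], [S → . ,], [S → . f , S], [X → d S . S] }  — shift
  I12: { [X → d S S .] }  — reduce
  I13: { [X → S S . f] }  — shift
  I14: { [X → S S f .] }  — reduce
  I15: { [X → , X .] }  — reduce

I2 contains reduce item [S → , .] and shift items [S → . +], [S → . ,], [S → . f , S], [X → . , X], [X → . d S S], [X → . f] — shift-reduce conflict.
I6 contains reduce item [X → f .] and shift item [S → f . , S] — shift-reduce conflict.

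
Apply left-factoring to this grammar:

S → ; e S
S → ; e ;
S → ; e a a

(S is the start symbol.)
Left-factoring transforms A → αβ₁ | αβ₂ into A → αA' and A' → β₁ | β₂
(α is the longest common prefix among the alternatives). Repeat until
no nonterminal has two alternatives with a common prefix.

Round 1: S has alternatives sharing prefix '; e'. Introduce S': S → ; e S'
  Add: S' → S
  Add: S' → ;
  Add: S' → a a

No remaining common prefixes — done.

Resulting grammar:
S → ; e S'
S' → S
S' → ;
S' → a a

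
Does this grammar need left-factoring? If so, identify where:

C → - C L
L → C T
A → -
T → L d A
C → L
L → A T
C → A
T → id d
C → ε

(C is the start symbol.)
Left-factoring is needed when two productions for the same non-terminal
share a common prefix on the right-hand side.

Productions for C:
  C → - C L
  C → L
  C → A
  C → ε
Productions for L:
  L → C T
  L → A T
Productions for T:
  T → L d A
  T → id d

No common prefixes found.

Answer: No, left-factoring is not needed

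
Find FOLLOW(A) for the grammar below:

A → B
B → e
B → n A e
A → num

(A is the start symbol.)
To compute FOLLOW(A), find every occurrence of A on a right-hand side N → α A β: add FIRST(β) \ {ε}, and if β is empty or nullable also add FOLLOW(N). Iterate to a fixed point.

A is the start symbol, so $ ∈ FOLLOW(A).
In B → n A e: A is followed by e, add FIRST(e) \ {ε} = { 'e' }

Taking the union: FOLLOW(A) = { $, 'e' }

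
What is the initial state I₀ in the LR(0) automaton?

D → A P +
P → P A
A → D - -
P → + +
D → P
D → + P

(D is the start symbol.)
{ [A → . D - -], [D → . + P], [D → . A P +], [D → . P], [D' → . D], [P → . + +], [P → . P A] }

First, augment the grammar with D' → D
I₀ = CLOSURE({ [D' → . D] }):
  [D' → . D] has the dot before D: add [D → . A P +], [D → . P], [D → . + P]
  [D → . A P +] has the dot before A: add [A → . D - -]
  [D → . P] has the dot before P: add [P → . P A], [P → . + +]
No further items can be added.

I₀ = { [A → . D - -], [D → . + P], [D → . A P +], [D → . P], [D' → . D], [P → . + +], [P → . P A] }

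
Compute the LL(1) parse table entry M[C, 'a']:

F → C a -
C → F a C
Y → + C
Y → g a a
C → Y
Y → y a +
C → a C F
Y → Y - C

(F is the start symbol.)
To find M[C, 'a'], we find productions for C where 'a' is in the predict set (PREDICT(N → α) = (FIRST(α) \ {ε}) ∪ (FOLLOW(N) if α ⇒* ε)).

Relevant sets:
  FIRST(F) = { '+', 'a', 'g', 'y' }
  FIRST(Y) = { '+', 'g', 'y' }

C → F a C: PREDICT = { '+', 'a', 'g', 'y' }
  'a' is in predict set, so this production goes in M[C, 'a']
C → Y: PREDICT = { '+', 'g', 'y' }
C → a C F: PREDICT = { 'a' }
  'a' is in predict set, so this production goes in M[C, 'a']

M[C, 'a'] = C → F a C, C → a C F  (a multiply-defined cell — the grammar is not LL(1))

Answer: C → F a C, C → a C F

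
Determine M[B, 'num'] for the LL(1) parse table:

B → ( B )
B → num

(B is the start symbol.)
B → num

To find M[B, 'num'], we find productions for B where 'num' is in the predict set (PREDICT(N → α) = (FIRST(α) \ {ε}) ∪ (FOLLOW(N) if α ⇒* ε)).

B → ( B ): PREDICT = { '(' }
B → num: PREDICT = { 'num' }
  'num' is in predict set, so this production goes in M[B, 'num']

M[B, 'num'] = B → num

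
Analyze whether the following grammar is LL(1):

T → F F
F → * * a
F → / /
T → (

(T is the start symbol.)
Relevant sets:
  FIRST(F) = { '*', '/' }

For T:
  PREDICT(T → F F) = { '*', '/' }
  PREDICT(T → '(') = { '(' }
For F:
  PREDICT(F → '*' '*' a) = { '*' }
  PREDICT(F → '/' '/') = { '/' }

All predict sets are disjoint. The grammar IS LL(1).

Answer: Yes, the grammar is LL(1).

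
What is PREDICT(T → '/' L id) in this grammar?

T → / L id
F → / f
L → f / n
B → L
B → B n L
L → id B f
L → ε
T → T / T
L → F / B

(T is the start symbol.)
{ '/' }

PREDICT(T → '/' L id) = (FIRST(RHS) \ {ε}) ∪ (FOLLOW(T) if ε ∈ FIRST(RHS), i.e. RHS ⇒* ε)
FIRST('/' L id) = { '/' }
ε ∉ FIRST('/' L id), so FOLLOW(T) is not added.
PREDICT(T → '/' L id) = { '/' }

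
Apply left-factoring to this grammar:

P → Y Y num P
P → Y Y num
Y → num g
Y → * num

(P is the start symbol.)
Left-factoring transforms A → αβ₁ | αβ₂ into A → αA' and A' → β₁ | β₂
(α is the longest common prefix among the alternatives). Repeat until
no nonterminal has two alternatives with a common prefix.

Round 1: P has alternatives sharing prefix 'Y Y num'. Introduce P': P → Y Y num P'
  Add: P' → P
  Add: P' → ε

No remaining common prefixes — done.

Resulting grammar:
P → Y Y num P'
P' → P
P' → ε
Y → num g
Y → * num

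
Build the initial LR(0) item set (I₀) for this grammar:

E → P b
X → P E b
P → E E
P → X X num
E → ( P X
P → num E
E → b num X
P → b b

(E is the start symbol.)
{ [E → . ( P X], [E → . P b], [E → . b num X], [E' → . E], [P → . E E], [P → . X X num], [P → . b b], [P → . num E], [X → . P E b] }

First, augment the grammar with E' → E
I₀ = CLOSURE({ [E' → . E] }):
  [E' → . E] has the dot before E: add [E → . P b], [E → . ( P X], [E → . b num X]
  [E → . P b] has the dot before P: add [P → . E E], [P → . X X num], [P → . num E], [P → . b b]
  [P → . X X num] has the dot before X: add [X → . P E b]
No further items can be added.

I₀ = { [E → . ( P X], [E → . P b], [E → . b num X], [E' → . E], [P → . E E], [P → . X X num], [P → . b b], [P → . num E], [X → . P E b] }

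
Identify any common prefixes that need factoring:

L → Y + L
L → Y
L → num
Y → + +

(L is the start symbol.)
Left-factoring is needed when two productions for the same non-terminal
share a common prefix on the right-hand side.

Productions for L:
  L → Y + L
  L → Y
  L → num

Found common prefix 'Y' in productions for L

Answer: Yes, L has productions with common prefix 'Y'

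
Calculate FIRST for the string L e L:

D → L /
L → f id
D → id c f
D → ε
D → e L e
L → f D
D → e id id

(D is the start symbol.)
FIRST sets of the non-terminals involved (from the grammar, by fixed-point iteration):
  FIRST(L) = { 'f' }

To compute FIRST(L e L), process the symbols left to right:
Symbol L is a non-terminal. Add FIRST(L) \ {ε} = { 'f' }
L is not nullable (ε ∉ FIRST(L)), so stop here.
FIRST(L e L) = { 'f' }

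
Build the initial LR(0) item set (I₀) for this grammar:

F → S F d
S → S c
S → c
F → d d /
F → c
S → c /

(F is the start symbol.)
First, augment the grammar with F' → F
I₀ = CLOSURE({ [F' → . F] }):
  [F' → . F] has the dot before F: add [F → . S F d], [F → . d d /], [F → . c]
  [F → . S F d] has the dot before S: add [S → . S c], [S → . c], [S → . c /]
No further items can be added.

I₀ = { [F → . S F d], [F → . c], [F → . d d /], [F' → . F], [S → . S c], [S → . c /], [S → . c] }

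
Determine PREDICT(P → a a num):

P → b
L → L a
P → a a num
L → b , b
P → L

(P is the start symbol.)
PREDICT(P → a a num) = (FIRST(RHS) \ {ε}) ∪ (FOLLOW(P) if ε ∈ FIRST(RHS), i.e. RHS ⇒* ε)
FIRST(a a num) = { 'a' }
ε ∉ FIRST(a a num), so FOLLOW(P) is not added.
PREDICT(P → a a num) = { 'a' }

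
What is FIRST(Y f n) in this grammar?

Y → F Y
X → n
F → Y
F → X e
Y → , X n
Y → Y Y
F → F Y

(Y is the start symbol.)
FIRST sets of the non-terminals involved (from the grammar, by fixed-point iteration):
  FIRST(Y) = { ',', 'n' }

To compute FIRST(Y f n), process the symbols left to right:
Symbol Y is a non-terminal. Add FIRST(Y) \ {ε} = { ',', 'n' }
Y is not nullable (ε ∉ FIRST(Y)), so stop here.
FIRST(Y f n) = { ',', 'n' }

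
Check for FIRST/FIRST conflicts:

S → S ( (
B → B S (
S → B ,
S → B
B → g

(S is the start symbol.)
Yes. S → S '(' '(' / S → B ',' on { 'g' }; S → S '(' '(' / S → B on { 'g' }; S → B ',' / S → B on { 'g' }; B → B S '(' / B → g on { 'g' }

A FIRST/FIRST conflict occurs when two productions N → α and N → β for the same non-terminal have FIRST(α) ∩ FIRST(β) ≠ ∅ (with ε ∈ FIRST of a nullable right-hand side, so two nullable alternatives also conflict).

FIRST sets of the non-terminals at (or reachable through a nullable prefix from) the front of some alternative:
  FIRST(S) = { 'g' }
  FIRST(B) = { 'g' }

Productions for S:
  S → S ( (: FIRST = { 'g' }
  S → B ,: FIRST = { 'g' }
  S → B: FIRST = { 'g' }
Productions for B:
  B → B S (: FIRST = { 'g' }
  B → g: FIRST = { 'g' }

Conflict for S: S → S ( ( and S → B ,
  Overlap: { 'g' }
Conflict for S: S → S ( ( and S → B
  Overlap: { 'g' }
Conflict for S: S → B , and S → B
  Overlap: { 'g' }
Conflict for B: B → B S ( and B → g
  Overlap: { 'g' }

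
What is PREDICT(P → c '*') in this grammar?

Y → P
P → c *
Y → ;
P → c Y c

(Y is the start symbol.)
{ 'c' }

PREDICT(P → c '*') = (FIRST(RHS) \ {ε}) ∪ (FOLLOW(P) if ε ∈ FIRST(RHS), i.e. RHS ⇒* ε)
FIRST(c '*') = { 'c' }
ε ∉ FIRST(c '*'), so FOLLOW(P) is not added.
PREDICT(P → c '*') = { 'c' }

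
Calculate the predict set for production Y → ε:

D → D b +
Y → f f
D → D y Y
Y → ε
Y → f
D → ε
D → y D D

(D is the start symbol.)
PREDICT(Y → ε) = (FIRST(RHS) \ {ε}) ∪ (FOLLOW(Y) if ε ∈ FIRST(RHS), i.e. RHS ⇒* ε)
The right-hand side is ε (FIRST(ε) = { ε }), so the predict set is FOLLOW(Y) = { $, 'b', 'y' }
PREDICT(Y → ε) = { $, 'b', 'y' }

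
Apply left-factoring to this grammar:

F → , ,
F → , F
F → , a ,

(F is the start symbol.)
Left-factoring transforms A → αβ₁ | αβ₂ into A → αA' and A' → β₁ | β₂
(α is the longest common prefix among the alternatives). Repeat until
no nonterminal has two alternatives with a common prefix.

Round 1: F has alternatives sharing prefix ','. Introduce F': F → , F'
  Add: F' → ,
  Add: F' → F
  Add: F' → a ,

No remaining common prefixes — done.

Resulting grammar:
F → , F'
F' → ,
F' → F
F' → a ,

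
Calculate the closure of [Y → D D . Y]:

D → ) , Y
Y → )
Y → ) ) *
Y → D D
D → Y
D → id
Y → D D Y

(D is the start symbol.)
{ [D → . ) , Y], [D → . Y], [D → . id], [Y → . ) ) *], [Y → . )], [Y → . D D Y], [Y → . D D], [Y → D D . Y] }

Start with: [Y → D D . Y]
  [Y → D D . Y] has the dot before Y: add [Y → . )], [Y → . ) ) *], [Y → . D D], [Y → . D D Y]
  [Y → . D D] has the dot before D: add [D → . ) , Y], [D → . Y], [D → . id]
No further items can be added.

CLOSURE = { [D → . ) , Y], [D → . Y], [D → . id], [Y → . ) ) *], [Y → . )], [Y → . D D Y], [Y → . D D], [Y → D D . Y] }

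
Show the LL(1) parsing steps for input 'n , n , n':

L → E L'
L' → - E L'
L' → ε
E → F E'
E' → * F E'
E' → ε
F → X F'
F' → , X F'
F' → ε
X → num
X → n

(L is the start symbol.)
LL(1) parsing maintains a stack (initially the start symbol over $) and the input. At each step: if the stack top is a terminal, match it against the current input token; if it is a non-terminal N, replace it with the RHS of M[N, lookahead] (the unique production whose predict set contains the lookahead).

Stack is shown with the top on the left.

Stack           Input        Action
-----------------------------------
L $             n , n , n $  output L → E L'
E L' $          n , n , n $  output E → F E'
F E' L' $       n , n , n $  output F → X F'
X F' E' L' $    n , n , n $  output X → n
n F' E' L' $    n , n , n $  match 'n'
F' E' L' $      , n , n $    output F' → , X F'
, X F' E' L' $  , n , n $    match ','
X F' E' L' $    n , n $      output X → n
n F' E' L' $    n , n $      match 'n'
F' E' L' $      , n $        output F' → , X F'
, X F' E' L' $  , n $        match ','
X F' E' L' $    n $          output X → n
n F' E' L' $    n $          match 'n'
F' E' L' $      $            output F' → ε
E' L' $         $            output E' → ε
L' $            $            output L' → ε
$               $            accept

The string is accepted.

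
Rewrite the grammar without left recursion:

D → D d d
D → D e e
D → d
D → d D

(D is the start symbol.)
D is directly left-recursive. The standard transformation for
  A → A α₁ | ... | A α_m | β₁ | ... | β_n
is
  A  → β₁ A' | ... | β_n A'
  A' → α₁ A' | ... | α_m A' | ε

D → d becomes D → d D'
D → d D becomes D → d D D'
D → D d d becomes D' → d d D'
D → D e e becomes D' → e e D'
Add D' → ε

Resulting grammar:
D → d D'
D → d D D'
D' → d d D'
D' → e e D'
D' → ε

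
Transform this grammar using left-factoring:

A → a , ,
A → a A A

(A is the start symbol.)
Left-factoring transforms A → αβ₁ | αβ₂ into A → αA' and A' → β₁ | β₂
(α is the longest common prefix among the alternatives). Repeat until
no nonterminal has two alternatives with a common prefix.

Round 1: A has alternatives sharing prefix 'a'. Introduce A': A → a A'
  Add: A' → , ,
  Add: A' → A A

No remaining common prefixes — done.

Resulting grammar:
A → a A'
A' → , ,
A' → A A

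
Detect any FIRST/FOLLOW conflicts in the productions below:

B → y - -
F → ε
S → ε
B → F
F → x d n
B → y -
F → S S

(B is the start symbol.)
No FIRST/FOLLOW conflicts.

A FIRST/FOLLOW conflict occurs when a non-terminal N has a nullable alternative N → β (β ⇒* ε) and another alternative N → α with FIRST(α) ∩ FOLLOW(N) ≠ ∅: on such a lookahead the parser cannot decide between expanding α and letting N vanish via β.

Nullable non-terminals: B, F, S.
FIRST sets used below: FIRST(F) = { 'x', ε }, FIRST(S) = { ε }

B: nullable alternative(s) B → F; FOLLOW(B) = { $ }
  B → y - -: FIRST \ {ε} = { 'y' } — disjoint from FOLLOW(B)
  B → F: FIRST \ {ε} = { 'x' } — this is the only nullable alternative, skip
  B → y -: FIRST \ {ε} = { 'y' } — disjoint from FOLLOW(B)

F: nullable alternative(s) F → ε, F → S S; FOLLOW(F) = { $ }
  F → ε: FIRST \ {ε} = { } — disjoint from FOLLOW(F)
  F → x d n: FIRST \ {ε} = { 'x' } — disjoint from FOLLOW(F)
  F → S S: FIRST \ {ε} = { } — disjoint from FOLLOW(F)
S has a nullable alternative but only one production, so nothing to check.

No FIRST/FOLLOW conflicts found.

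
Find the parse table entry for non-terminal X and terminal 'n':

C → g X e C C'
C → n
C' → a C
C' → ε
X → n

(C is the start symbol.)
To find M[X, 'n'], we find productions for X where 'n' is in the predict set (PREDICT(N → α) = (FIRST(α) \ {ε}) ∪ (FOLLOW(N) if α ⇒* ε)).

X → n: PREDICT = { 'n' }
  'n' is in predict set, so this production goes in M[X, 'n']

M[X, 'n'] = X → n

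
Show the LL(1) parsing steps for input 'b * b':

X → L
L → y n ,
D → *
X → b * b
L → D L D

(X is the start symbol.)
LL(1) parsing maintains a stack (initially the start symbol over $) and the input. At each step: if the stack top is a terminal, match it against the current input token; if it is a non-terminal N, replace it with the RHS of M[N, lookahead] (the unique production whose predict set contains the lookahead).

Stack is shown with the top on the left.

Stack    Input    Action
------------------------
X $      b * b $  output X → b * b
b * b $  b * b $  match 'b'
* b $    * b $    match '*'
b $      b $      match 'b'
$        $        accept

The string is accepted.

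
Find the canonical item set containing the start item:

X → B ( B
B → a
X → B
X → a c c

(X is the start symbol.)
{ [B → . a], [X → . B ( B], [X → . B], [X → . a c c], [X' → . X] }

First, augment the grammar with X' → X
I₀ = CLOSURE({ [X' → . X] }):
  [X' → . X] has the dot before X: add [X → . B ( B], [X → . B], [X → . a c c]
  [X → . B ( B] has the dot before B: add [B → . a]
No further items can be added.

I₀ = { [B → . a], [X → . B ( B], [X → . B], [X → . a c c], [X' → . X] }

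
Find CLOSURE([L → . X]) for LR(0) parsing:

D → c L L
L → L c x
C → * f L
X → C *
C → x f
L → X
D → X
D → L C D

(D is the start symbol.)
To compute CLOSURE, for each item [A → α.Bβ] where B is a non-terminal, add [B → .γ] for all productions B → γ; repeat for the newly added items until nothing changes.

Start with: [L → . X]
  [L → . X] has the dot before X: add [X → . C *]
  [X → . C *] has the dot before C: add [C → . * f L], [C → . x f]
No further items can be added.

CLOSURE = { [C → . * f L], [C → . x f], [L → . X], [X → . C *] }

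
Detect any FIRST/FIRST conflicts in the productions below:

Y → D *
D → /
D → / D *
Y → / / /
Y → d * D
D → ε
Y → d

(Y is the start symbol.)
A FIRST/FIRST conflict occurs when two productions N → α and N → β for the same non-terminal have FIRST(α) ∩ FIRST(β) ≠ ∅ (with ε ∈ FIRST of a nullable right-hand side, so two nullable alternatives also conflict).

FIRST sets of the non-terminals at (or reachable through a nullable prefix from) the front of some alternative:
  FIRST(D) = { '/', ε }

Productions for Y:
  Y → D *: FIRST = { '*', '/' }
  Y → / / /: FIRST = { '/' }
  Y → d * D: FIRST = { 'd' }
  Y → d: FIRST = { 'd' }
Productions for D:
  D → /: FIRST = { '/' }
  D → / D *: FIRST = { '/' }
  D → ε: FIRST = { ε }

Conflict for Y: Y → D * and Y → / / /
  Overlap: { '/' }
Conflict for Y: Y → d * D and Y → d
  Overlap: { 'd' }
Conflict for D: D → / and D → / D *
  Overlap: { '/' }

Answer: Yes. Y → D '*' / Y → '/' '/' '/' on { '/' }; Y → d '*' D / Y → d on { 'd' }; D → '/' / D → '/' D '*' on { '/' }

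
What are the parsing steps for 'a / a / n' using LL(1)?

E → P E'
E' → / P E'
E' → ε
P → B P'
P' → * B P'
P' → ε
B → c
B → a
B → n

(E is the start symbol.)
LL(1) parsing maintains a stack (initially the start symbol over $) and the input. At each step: if the stack top is a terminal, match it against the current input token; if it is a non-terminal N, replace it with the RHS of M[N, lookahead] (the unique production whose predict set contains the lookahead).

Stack is shown with the top on the left.

Stack      Input        Action
------------------------------
E $        a / a / n $  output E → P E'
P E' $     a / a / n $  output P → B P'
B P' E' $  a / a / n $  output B → a
a P' E' $  a / a / n $  match 'a'
P' E' $    / a / n $    output P' → ε
E' $       / a / n $    output E' → / P E'
/ P E' $   / a / n $    match '/'
P E' $     a / n $      output P → B P'
B P' E' $  a / n $      output B → a
a P' E' $  a / n $      match 'a'
P' E' $    / n $        output P' → ε
E' $       / n $        output E' → / P E'
/ P E' $   / n $        match '/'
P E' $     n $          output P → B P'
B P' E' $  n $          output B → n
n P' E' $  n $          match 'n'
P' E' $    $            output P' → ε
E' $       $            output E' → ε
$          $            accept

The string is accepted.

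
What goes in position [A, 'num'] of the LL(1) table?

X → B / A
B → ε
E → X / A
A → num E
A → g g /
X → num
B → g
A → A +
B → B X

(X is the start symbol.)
To find M[A, 'num'], we find productions for A where 'num' is in the predict set (PREDICT(N → α) = (FIRST(α) \ {ε}) ∪ (FOLLOW(N) if α ⇒* ε)).

Relevant sets:
  FIRST(A) = { 'g', 'num' }

A → num E: PREDICT = { 'num' }
  'num' is in predict set, so this production goes in M[A, 'num']
A → g g /: PREDICT = { 'g' }
A → A +: PREDICT = { 'g', 'num' }
  'num' is in predict set, so this production goes in M[A, 'num']

M[A, 'num'] = A → num E, A → A +  (a multiply-defined cell — the grammar is not LL(1))

Answer: A → num E, A → A +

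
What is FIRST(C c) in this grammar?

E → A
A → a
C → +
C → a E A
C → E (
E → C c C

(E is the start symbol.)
FIRST sets of the non-terminals involved (from the grammar, by fixed-point iteration):
  FIRST(C) = { '+', 'a' }

To compute FIRST(C c), process the symbols left to right:
Symbol C is a non-terminal. Add FIRST(C) \ {ε} = { '+', 'a' }
C is not nullable (ε ∉ FIRST(C)), so stop here.
FIRST(C c) = { '+', 'a' }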